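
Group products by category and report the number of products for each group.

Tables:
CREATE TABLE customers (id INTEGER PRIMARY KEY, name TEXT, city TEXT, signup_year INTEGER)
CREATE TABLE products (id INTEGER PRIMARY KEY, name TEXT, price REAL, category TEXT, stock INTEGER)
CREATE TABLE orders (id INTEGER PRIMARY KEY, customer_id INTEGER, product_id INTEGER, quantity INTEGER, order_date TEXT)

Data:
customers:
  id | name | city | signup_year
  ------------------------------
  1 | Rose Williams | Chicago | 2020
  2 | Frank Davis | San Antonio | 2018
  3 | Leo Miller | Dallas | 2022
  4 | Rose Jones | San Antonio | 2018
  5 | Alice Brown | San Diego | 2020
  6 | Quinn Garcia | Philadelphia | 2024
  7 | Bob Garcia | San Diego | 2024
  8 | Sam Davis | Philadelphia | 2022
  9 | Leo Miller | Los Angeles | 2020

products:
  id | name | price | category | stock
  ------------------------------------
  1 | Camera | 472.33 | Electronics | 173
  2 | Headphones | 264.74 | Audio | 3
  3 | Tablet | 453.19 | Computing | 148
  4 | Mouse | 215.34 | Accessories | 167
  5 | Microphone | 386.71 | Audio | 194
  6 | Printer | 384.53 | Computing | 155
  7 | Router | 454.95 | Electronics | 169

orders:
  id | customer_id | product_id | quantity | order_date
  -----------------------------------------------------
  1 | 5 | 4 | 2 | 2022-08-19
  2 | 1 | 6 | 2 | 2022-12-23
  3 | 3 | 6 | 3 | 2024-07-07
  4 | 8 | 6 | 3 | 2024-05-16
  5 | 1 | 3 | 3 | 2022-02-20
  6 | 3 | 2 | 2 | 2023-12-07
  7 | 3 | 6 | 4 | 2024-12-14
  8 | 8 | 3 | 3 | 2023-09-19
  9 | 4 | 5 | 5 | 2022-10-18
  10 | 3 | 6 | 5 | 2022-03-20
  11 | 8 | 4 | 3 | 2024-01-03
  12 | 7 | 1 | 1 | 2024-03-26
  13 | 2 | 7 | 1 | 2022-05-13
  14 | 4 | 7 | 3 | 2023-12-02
SELECT category, COUNT(*) AS n FROM products GROUP BY category

Execution result:
category | n
Accessories | 1
Audio | 2
Computing | 2
Electronics | 2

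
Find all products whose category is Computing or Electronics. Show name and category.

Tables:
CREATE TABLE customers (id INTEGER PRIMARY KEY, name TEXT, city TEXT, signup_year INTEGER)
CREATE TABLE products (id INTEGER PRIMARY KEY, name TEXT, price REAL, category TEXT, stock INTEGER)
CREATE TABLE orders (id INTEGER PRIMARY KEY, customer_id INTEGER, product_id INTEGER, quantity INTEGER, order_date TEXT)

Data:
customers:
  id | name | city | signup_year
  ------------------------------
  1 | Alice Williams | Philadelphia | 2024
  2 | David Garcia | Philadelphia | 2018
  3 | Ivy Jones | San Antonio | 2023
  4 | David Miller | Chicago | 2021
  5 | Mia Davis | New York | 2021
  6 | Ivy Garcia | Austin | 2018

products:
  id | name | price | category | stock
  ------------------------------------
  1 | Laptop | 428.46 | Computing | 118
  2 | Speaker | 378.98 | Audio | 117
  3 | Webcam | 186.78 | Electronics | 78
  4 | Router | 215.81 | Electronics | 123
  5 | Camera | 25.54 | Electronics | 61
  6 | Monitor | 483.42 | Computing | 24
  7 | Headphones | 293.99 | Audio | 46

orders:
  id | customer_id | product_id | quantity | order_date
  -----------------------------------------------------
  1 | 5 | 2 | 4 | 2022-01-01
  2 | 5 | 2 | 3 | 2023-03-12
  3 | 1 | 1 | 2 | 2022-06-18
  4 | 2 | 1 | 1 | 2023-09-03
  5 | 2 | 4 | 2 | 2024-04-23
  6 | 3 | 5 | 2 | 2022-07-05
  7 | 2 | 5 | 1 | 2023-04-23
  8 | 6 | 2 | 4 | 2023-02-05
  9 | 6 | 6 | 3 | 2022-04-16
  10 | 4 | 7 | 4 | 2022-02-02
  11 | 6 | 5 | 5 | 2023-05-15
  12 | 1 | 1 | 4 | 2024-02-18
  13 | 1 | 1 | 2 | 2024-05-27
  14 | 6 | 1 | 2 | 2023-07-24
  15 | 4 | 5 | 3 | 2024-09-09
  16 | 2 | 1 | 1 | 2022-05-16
SELECT name, category FROM products WHERE category IN ('Computing', 'Electronics')

Execution result:
name | category
Laptop | Computing
Webcam | Electronics
Router | Electronics
Camera | Electronics
Monitor | Computing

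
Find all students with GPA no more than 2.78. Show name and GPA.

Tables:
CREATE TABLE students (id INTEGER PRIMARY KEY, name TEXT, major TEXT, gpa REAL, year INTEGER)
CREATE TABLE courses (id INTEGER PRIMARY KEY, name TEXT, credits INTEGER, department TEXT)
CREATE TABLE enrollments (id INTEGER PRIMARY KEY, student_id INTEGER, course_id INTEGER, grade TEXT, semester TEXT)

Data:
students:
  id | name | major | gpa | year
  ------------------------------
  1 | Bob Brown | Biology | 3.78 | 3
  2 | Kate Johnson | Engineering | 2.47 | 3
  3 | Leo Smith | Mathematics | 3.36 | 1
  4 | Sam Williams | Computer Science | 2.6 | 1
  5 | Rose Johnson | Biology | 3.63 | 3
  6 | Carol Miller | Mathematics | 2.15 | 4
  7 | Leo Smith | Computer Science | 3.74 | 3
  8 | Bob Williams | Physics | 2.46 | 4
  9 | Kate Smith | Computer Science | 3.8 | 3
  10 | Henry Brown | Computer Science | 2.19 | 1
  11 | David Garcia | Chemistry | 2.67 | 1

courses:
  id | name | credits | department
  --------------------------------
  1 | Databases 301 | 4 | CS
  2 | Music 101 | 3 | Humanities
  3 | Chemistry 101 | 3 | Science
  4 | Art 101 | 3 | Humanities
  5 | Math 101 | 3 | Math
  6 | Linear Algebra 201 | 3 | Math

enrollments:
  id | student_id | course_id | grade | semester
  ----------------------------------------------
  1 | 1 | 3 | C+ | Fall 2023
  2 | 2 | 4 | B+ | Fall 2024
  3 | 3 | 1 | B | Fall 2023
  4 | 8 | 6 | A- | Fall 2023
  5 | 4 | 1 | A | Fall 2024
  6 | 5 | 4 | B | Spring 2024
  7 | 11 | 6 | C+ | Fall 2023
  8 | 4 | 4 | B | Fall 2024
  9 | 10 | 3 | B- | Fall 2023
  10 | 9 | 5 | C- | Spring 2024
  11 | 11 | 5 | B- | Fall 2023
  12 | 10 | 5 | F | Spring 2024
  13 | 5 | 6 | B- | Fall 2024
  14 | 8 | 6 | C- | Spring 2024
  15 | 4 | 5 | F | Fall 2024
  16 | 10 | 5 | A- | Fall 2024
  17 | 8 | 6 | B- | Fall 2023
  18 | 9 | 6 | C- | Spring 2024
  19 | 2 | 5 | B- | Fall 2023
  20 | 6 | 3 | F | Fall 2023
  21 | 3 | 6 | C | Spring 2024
SELECT name, gpa FROM students WHERE gpa <= 2.78

Execution result:
name | gpa
Kate Johnson | 2.47
Sam Williams | 2.60
Carol Miller | 2.15
Bob Williams | 2.46
Henry Brown | 2.19
David Garcia | 2.67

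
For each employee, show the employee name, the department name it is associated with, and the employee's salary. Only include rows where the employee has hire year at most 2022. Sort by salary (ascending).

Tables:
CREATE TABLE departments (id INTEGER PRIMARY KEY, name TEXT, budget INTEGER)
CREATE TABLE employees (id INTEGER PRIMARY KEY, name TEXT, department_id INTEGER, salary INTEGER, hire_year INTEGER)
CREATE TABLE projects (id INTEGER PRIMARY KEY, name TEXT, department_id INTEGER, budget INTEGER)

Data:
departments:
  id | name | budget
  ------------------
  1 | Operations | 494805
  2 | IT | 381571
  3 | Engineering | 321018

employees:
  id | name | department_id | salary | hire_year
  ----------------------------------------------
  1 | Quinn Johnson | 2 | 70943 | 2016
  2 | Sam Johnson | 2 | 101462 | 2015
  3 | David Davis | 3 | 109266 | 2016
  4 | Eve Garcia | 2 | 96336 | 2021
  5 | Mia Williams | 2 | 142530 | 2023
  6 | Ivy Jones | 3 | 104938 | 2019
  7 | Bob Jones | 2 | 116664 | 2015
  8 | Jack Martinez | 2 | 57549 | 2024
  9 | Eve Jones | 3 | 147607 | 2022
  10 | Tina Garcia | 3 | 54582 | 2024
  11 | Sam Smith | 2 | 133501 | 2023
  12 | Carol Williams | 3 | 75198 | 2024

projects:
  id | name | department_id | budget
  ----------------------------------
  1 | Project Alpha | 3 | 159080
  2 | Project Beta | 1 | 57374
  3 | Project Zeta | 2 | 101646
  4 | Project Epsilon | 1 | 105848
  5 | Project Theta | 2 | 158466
SELECT c.name, p.name AS department, c.salary FROM employees c JOIN departments p ON c.department_id = p.id WHERE c.hire_year <= 2022 ORDER BY c.salary ASC

Execution result:
name | department | salary
Quinn Johnson | IT | 70943
Eve Garcia | IT | 96336
Sam Johnson | IT | 101462
Ivy Jones | Engineering | 104938
David Davis | Engineering | 109266
Bob Jones | IT | 116664
Eve Jones | Engineering | 147607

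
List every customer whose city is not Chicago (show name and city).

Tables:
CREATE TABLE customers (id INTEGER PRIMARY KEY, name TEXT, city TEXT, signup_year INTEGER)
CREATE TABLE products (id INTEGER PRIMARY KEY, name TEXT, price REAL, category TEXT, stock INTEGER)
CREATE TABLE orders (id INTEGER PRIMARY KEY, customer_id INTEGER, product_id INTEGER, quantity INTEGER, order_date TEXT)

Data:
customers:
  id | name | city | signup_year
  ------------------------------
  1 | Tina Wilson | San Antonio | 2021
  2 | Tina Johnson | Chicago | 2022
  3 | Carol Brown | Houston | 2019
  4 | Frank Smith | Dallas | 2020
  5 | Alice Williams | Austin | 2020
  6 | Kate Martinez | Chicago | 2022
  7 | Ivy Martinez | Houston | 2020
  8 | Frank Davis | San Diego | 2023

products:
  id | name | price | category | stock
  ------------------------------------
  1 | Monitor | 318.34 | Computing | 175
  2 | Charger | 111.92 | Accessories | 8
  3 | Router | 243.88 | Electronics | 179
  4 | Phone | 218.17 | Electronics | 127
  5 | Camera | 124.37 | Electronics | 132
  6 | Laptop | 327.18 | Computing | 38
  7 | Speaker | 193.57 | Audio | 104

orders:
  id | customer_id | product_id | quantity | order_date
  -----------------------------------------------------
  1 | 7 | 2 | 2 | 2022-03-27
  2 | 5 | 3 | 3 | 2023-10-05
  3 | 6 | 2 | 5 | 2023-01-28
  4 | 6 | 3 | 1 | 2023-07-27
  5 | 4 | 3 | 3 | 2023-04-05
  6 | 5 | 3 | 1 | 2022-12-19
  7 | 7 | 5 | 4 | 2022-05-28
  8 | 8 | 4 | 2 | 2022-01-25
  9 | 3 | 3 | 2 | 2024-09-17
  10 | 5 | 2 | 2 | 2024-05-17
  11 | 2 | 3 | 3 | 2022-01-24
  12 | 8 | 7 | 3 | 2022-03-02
SELECT name, city FROM customers WHERE city <> 'Chicago'

Execution result:
name | city
Tina Wilson | San Antonio
Carol Brown | Houston
Frank Smith | Dallas
Alice Williams | Austin
Ivy Martinez | Houston
Frank Davis | San Diego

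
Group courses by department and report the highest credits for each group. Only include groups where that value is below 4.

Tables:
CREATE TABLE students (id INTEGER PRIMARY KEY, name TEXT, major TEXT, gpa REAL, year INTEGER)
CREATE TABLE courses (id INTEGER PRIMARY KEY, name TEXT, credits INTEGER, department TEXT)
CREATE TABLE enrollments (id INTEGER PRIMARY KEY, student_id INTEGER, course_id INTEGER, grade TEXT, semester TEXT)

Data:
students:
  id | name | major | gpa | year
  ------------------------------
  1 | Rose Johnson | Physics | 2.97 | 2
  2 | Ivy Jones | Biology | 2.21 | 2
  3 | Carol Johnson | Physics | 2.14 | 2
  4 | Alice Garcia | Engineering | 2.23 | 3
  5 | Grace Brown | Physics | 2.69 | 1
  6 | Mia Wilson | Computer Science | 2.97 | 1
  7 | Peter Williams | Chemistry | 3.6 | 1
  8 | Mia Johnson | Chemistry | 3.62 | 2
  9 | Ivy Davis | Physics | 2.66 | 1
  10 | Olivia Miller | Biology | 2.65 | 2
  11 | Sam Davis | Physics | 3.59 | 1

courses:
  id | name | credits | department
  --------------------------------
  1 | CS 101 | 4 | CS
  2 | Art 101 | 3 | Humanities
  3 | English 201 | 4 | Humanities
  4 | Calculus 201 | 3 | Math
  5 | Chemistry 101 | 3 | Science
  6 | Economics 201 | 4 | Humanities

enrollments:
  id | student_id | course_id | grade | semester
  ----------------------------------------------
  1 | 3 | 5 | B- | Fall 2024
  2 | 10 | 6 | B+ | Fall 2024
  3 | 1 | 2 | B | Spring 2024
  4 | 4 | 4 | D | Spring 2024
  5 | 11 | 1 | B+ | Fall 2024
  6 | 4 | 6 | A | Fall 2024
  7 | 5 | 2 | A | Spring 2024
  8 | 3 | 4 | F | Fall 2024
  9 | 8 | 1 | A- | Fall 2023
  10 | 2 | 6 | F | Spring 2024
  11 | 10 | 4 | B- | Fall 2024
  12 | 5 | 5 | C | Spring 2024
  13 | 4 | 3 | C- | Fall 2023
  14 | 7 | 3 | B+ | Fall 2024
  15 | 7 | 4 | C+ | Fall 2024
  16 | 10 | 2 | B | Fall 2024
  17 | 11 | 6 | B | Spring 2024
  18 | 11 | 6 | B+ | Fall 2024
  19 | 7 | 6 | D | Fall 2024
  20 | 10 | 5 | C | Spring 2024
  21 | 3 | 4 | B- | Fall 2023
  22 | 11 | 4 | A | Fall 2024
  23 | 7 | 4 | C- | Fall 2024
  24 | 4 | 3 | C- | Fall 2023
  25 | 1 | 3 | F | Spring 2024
SELECT department, MAX(credits) AS max_credits FROM courses GROUP BY department HAVING MAX(credits) < 4

Execution result:
department | max_credits
Math | 3
Science | 3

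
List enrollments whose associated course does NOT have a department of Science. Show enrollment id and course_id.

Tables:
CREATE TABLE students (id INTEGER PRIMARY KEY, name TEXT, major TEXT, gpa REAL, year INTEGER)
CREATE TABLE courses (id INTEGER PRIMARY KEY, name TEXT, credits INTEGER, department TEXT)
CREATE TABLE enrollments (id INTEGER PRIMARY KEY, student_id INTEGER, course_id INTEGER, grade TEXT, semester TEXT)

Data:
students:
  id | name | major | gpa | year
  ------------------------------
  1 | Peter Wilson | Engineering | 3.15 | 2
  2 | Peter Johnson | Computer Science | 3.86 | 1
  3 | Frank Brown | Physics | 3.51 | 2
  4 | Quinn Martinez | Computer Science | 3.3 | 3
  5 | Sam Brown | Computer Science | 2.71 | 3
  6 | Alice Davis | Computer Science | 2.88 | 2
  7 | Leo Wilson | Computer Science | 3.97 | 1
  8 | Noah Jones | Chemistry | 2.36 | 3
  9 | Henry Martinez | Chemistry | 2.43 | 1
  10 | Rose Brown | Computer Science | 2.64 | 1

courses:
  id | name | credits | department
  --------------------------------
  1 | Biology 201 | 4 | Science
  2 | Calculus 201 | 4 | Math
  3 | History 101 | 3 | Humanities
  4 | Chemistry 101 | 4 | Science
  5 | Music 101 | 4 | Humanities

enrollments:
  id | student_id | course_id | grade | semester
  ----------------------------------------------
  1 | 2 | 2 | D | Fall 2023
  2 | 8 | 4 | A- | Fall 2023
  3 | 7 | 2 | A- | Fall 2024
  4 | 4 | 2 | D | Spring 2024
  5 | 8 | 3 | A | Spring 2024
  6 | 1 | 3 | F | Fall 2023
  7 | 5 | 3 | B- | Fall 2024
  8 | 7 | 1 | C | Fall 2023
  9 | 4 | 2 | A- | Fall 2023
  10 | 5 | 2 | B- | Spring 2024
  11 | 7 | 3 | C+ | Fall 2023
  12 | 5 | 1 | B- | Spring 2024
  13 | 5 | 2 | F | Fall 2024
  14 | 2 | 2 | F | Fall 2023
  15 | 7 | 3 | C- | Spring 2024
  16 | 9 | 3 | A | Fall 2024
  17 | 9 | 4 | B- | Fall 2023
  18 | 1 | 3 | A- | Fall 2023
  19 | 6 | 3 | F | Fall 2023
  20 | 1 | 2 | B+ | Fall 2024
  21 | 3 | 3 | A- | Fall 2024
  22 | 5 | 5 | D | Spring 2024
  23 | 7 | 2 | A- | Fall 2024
SELECT id, course_id FROM enrollments WHERE course_id NOT IN (SELECT id FROM courses WHERE department = 'Science')

Execution result:
id | course_id
1 | 2
3 | 2
4 | 2
5 | 3
6 | 3
7 | 3
9 | 2
10 | 2
11 | 3
13 | 2
14 | 2
15 | 3
16 | 3
18 | 3
19 | 3
20 | 2
21 | 3
22 | 5
23 | 2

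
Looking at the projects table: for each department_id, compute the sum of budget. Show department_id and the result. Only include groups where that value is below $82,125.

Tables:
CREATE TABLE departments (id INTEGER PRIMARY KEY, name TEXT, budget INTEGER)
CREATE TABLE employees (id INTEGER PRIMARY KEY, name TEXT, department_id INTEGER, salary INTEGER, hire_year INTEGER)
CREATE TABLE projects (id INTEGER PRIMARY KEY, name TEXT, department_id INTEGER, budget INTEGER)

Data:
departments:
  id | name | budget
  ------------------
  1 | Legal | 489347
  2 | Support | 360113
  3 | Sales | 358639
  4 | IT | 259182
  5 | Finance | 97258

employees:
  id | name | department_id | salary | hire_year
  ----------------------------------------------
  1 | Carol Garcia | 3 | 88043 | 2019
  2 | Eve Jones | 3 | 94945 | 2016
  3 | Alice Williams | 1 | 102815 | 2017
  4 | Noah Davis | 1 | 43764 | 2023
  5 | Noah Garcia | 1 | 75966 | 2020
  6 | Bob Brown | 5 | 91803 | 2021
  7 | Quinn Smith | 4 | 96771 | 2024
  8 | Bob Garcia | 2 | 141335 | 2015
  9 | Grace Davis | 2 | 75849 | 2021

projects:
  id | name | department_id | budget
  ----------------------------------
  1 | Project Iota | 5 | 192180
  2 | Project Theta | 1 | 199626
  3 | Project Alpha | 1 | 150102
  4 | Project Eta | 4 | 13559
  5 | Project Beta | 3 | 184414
SELECT department_id, SUM(budget) AS sum_budget FROM projects GROUP BY department_id HAVING SUM(budget) < 82125

Execution result:
department_id | sum_budget
4 | 13559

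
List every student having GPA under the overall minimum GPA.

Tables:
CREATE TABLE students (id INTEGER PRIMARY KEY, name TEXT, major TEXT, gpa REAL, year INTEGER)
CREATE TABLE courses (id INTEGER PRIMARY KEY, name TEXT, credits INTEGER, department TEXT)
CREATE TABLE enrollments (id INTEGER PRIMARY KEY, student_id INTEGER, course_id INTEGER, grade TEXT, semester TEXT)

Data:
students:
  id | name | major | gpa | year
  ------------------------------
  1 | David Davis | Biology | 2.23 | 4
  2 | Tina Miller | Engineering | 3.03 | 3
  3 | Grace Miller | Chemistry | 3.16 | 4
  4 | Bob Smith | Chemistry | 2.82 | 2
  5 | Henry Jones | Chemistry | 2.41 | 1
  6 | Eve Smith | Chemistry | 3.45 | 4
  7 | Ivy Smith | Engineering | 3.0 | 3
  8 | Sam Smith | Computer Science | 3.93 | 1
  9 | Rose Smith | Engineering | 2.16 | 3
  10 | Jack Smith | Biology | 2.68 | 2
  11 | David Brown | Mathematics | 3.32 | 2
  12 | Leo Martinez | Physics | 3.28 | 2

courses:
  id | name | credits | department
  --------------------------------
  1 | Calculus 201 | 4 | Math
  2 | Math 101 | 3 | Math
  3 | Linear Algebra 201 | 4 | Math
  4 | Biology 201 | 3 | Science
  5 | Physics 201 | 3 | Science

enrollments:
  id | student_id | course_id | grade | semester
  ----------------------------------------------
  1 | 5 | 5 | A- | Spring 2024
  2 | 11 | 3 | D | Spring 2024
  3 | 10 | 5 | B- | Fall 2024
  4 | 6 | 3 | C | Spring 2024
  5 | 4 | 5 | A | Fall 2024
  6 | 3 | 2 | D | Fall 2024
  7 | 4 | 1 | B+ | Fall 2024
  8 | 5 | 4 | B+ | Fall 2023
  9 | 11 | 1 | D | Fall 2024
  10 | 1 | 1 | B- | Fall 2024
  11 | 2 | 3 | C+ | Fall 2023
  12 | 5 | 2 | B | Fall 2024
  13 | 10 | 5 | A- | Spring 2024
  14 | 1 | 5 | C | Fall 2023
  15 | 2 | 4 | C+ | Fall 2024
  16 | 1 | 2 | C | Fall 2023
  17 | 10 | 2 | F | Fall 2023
SELECT name, gpa FROM students WHERE gpa < (SELECT MIN(gpa) FROM students)

Execution result:
(no rows)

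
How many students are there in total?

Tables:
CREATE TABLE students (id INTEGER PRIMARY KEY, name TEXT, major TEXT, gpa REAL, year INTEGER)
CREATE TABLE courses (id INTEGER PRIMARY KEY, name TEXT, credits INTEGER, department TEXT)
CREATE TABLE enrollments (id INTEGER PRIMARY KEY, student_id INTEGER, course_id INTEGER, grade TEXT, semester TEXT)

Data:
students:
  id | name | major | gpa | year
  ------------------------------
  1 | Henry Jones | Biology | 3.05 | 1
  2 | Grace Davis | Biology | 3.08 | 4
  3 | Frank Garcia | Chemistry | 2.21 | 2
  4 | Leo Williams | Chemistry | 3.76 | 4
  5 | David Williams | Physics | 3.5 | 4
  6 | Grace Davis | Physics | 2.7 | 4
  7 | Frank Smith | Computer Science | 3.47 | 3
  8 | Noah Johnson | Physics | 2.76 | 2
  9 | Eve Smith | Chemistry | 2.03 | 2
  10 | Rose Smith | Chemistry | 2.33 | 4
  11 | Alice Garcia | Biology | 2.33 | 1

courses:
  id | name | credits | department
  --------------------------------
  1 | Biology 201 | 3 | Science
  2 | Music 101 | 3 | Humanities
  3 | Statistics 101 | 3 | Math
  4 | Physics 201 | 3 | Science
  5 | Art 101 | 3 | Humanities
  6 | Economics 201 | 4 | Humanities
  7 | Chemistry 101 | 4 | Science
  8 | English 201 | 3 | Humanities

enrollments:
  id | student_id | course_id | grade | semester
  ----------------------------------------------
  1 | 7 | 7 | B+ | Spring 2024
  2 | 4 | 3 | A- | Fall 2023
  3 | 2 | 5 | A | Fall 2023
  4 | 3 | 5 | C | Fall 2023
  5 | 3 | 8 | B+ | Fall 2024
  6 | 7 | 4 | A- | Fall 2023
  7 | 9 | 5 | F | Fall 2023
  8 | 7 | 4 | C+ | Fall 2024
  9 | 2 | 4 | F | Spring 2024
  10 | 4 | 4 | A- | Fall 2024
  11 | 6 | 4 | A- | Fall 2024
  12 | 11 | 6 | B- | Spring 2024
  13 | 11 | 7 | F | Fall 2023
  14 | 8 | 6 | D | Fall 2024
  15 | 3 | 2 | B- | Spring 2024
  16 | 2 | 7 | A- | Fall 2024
SELECT COUNT(*) FROM students

Execution result:
11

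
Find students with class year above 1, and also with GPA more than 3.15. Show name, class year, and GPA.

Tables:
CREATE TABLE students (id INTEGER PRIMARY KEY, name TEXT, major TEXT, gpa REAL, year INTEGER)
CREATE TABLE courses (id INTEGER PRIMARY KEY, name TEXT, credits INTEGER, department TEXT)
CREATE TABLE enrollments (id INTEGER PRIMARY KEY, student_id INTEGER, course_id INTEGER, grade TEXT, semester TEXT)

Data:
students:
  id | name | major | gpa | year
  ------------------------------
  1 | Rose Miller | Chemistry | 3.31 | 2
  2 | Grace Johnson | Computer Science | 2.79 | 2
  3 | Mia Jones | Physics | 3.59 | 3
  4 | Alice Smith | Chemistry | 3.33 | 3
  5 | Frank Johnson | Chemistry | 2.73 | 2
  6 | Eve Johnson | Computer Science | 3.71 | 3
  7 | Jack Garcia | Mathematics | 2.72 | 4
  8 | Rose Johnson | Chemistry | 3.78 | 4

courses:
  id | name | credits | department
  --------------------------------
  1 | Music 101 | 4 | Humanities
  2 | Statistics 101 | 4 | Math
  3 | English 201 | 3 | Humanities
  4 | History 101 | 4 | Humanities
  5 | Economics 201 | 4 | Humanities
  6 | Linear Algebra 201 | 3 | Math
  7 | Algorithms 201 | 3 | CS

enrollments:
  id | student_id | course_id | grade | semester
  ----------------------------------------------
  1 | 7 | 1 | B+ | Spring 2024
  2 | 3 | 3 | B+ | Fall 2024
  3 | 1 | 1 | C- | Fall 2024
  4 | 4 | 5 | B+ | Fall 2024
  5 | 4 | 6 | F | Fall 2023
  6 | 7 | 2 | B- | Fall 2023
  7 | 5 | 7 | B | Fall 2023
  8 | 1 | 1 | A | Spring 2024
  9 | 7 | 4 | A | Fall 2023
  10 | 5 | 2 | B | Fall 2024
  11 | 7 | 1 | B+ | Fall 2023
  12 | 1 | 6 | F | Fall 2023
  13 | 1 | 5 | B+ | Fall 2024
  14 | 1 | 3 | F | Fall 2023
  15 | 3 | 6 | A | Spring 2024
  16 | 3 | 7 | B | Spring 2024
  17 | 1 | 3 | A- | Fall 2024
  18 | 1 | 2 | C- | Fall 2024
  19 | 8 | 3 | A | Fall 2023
SELECT name, year, gpa FROM students WHERE year > 1 AND gpa > 3.15

Execution result:
name | year | gpa
Rose Miller | 2 | 3.31
Mia Jones | 3 | 3.59
Alice Smith | 3 | 3.33
Eve Johnson | 3 | 3.71
Rose Johnson | 4 | 3.78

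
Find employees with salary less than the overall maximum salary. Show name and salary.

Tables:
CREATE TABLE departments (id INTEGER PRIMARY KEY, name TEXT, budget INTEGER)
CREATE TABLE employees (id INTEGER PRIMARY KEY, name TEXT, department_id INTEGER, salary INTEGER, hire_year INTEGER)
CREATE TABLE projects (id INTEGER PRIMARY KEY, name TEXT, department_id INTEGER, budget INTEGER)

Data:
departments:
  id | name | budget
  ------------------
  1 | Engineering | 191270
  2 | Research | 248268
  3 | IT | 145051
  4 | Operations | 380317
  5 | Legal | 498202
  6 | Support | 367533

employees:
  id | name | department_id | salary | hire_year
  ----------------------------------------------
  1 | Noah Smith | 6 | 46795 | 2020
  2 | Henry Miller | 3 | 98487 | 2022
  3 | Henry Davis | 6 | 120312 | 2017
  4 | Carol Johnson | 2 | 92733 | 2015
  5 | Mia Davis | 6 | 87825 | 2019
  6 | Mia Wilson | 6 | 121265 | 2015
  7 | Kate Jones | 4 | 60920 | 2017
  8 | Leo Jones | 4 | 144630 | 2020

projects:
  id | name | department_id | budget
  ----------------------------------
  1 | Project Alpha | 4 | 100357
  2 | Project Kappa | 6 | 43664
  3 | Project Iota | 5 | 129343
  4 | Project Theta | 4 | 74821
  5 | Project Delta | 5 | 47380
SELECT name, salary FROM employees WHERE salary < (SELECT MAX(salary) FROM employees)

Execution result:
name | salary
Noah Smith | 46795
Henry Miller | 98487
Henry Davis | 120312
Carol Johnson | 92733
Mia Davis | 87825
Mia Wilson | 121265
Kate Jones | 60920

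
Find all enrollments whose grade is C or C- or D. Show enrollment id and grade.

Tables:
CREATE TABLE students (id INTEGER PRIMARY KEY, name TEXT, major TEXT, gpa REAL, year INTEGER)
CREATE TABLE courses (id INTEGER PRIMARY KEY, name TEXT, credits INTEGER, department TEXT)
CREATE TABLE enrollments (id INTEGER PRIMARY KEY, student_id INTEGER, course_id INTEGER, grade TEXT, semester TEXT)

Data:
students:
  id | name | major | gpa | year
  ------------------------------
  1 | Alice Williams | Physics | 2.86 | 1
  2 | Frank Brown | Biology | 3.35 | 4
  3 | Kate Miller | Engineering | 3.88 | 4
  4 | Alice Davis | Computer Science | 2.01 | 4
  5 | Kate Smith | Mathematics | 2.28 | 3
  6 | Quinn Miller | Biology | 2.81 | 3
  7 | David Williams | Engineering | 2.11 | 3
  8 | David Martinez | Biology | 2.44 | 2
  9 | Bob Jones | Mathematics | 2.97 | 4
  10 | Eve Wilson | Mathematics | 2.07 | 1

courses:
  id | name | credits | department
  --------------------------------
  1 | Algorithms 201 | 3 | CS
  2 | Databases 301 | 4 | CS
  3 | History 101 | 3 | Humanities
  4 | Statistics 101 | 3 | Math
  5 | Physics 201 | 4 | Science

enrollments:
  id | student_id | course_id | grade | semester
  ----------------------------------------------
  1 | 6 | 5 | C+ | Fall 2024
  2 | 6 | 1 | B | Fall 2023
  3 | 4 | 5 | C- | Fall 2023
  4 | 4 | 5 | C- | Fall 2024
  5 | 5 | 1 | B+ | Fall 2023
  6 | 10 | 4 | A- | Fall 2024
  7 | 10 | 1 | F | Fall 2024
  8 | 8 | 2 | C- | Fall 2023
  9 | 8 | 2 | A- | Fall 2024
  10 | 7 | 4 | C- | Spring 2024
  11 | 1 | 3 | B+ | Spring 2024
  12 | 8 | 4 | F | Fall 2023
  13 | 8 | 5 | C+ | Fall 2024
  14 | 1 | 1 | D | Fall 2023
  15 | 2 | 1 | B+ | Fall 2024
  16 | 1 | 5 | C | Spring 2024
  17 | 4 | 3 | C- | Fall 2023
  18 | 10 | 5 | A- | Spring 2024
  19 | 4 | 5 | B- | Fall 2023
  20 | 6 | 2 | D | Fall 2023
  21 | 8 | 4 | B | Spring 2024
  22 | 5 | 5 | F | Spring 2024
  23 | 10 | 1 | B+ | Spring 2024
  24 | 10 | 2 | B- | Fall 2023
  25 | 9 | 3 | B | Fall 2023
SELECT id, grade FROM enrollments WHERE grade IN ('C', 'C-', 'D')

Execution result:
id | grade
3 | C-
4 | C-
8 | C-
10 | C-
14 | D
16 | C
17 | C-
20 | D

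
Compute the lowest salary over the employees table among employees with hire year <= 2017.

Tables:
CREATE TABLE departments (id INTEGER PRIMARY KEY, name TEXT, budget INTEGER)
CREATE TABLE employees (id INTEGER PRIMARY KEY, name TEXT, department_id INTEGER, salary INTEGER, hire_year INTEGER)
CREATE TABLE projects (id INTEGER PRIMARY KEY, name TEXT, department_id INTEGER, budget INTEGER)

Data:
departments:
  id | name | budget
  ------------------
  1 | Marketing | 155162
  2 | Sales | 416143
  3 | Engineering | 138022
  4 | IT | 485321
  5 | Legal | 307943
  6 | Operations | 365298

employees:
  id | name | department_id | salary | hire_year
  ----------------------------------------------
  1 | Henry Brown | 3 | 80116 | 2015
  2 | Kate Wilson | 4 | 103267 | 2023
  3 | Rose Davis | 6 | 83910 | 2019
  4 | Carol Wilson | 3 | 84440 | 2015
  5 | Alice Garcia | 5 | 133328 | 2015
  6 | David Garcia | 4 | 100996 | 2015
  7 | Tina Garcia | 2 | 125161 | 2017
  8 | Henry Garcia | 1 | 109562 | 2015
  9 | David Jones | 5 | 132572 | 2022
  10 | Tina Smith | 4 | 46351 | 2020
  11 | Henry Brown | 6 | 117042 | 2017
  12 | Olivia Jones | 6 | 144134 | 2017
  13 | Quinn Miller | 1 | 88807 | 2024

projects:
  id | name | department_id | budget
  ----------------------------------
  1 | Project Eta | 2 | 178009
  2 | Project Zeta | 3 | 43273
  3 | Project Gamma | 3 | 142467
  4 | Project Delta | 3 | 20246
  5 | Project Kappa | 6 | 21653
SELECT MIN(salary) FROM employees WHERE hire_year <= 2017

Execution result:
80116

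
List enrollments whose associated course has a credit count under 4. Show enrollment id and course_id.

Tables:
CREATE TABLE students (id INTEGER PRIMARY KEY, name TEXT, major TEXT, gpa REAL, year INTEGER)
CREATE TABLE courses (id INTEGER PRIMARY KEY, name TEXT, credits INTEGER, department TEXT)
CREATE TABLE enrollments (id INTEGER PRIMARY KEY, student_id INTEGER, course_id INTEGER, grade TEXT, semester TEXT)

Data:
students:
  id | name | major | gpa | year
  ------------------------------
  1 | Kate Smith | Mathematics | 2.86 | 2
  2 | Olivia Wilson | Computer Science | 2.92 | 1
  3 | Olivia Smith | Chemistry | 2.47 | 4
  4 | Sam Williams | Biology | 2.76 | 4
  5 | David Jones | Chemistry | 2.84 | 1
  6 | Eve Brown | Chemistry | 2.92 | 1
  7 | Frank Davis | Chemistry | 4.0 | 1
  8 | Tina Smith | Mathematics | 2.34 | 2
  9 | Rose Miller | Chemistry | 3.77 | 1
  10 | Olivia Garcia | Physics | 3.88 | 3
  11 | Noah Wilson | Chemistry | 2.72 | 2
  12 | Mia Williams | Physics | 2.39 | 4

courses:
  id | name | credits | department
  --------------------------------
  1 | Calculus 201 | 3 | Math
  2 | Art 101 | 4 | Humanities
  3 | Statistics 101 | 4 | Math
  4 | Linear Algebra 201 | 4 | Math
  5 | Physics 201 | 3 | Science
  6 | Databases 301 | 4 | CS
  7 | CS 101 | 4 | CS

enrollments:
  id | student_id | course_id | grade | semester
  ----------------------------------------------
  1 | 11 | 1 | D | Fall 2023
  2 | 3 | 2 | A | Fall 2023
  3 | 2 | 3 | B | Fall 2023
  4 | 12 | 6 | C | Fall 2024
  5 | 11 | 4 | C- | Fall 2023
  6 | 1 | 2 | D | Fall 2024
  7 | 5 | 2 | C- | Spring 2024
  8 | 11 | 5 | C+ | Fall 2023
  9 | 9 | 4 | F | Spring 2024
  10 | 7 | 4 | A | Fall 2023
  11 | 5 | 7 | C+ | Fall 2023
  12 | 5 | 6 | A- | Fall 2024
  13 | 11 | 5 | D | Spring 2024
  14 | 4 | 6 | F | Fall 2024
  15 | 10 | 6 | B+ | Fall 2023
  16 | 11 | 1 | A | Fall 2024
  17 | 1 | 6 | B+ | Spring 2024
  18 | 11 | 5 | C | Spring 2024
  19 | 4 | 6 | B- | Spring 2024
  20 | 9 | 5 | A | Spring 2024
SELECT id, course_id FROM enrollments WHERE course_id IN (SELECT id FROM courses WHERE credits < 4)

Execution result:
id | course_id
1 | 1
8 | 5
13 | 5
16 | 1
18 | 5
20 | 5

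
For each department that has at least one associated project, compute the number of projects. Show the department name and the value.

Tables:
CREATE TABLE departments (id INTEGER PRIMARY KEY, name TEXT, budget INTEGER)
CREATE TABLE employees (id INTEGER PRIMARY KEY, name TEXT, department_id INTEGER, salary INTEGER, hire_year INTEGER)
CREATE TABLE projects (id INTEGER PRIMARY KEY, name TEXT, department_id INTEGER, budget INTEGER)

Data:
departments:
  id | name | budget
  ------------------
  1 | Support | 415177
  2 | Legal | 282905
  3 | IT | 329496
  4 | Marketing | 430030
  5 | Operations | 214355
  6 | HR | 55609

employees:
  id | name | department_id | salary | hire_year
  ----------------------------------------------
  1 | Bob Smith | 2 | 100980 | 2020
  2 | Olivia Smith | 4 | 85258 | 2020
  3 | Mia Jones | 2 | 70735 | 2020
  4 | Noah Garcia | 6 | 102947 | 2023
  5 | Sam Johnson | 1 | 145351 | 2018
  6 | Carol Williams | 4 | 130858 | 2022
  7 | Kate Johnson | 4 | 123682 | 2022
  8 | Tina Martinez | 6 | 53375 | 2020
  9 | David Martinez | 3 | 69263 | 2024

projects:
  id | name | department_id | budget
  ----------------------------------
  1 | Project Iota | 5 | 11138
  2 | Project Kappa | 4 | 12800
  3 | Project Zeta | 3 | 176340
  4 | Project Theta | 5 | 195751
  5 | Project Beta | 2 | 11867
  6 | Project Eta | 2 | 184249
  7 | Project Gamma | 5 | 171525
SELECT p.name, COUNT(*) AS n FROM projects c JOIN departments p ON c.department_id = p.id GROUP BY p.id, p.name

Execution result:
name | n
Legal | 2
IT | 1
Marketing | 1
Operations | 3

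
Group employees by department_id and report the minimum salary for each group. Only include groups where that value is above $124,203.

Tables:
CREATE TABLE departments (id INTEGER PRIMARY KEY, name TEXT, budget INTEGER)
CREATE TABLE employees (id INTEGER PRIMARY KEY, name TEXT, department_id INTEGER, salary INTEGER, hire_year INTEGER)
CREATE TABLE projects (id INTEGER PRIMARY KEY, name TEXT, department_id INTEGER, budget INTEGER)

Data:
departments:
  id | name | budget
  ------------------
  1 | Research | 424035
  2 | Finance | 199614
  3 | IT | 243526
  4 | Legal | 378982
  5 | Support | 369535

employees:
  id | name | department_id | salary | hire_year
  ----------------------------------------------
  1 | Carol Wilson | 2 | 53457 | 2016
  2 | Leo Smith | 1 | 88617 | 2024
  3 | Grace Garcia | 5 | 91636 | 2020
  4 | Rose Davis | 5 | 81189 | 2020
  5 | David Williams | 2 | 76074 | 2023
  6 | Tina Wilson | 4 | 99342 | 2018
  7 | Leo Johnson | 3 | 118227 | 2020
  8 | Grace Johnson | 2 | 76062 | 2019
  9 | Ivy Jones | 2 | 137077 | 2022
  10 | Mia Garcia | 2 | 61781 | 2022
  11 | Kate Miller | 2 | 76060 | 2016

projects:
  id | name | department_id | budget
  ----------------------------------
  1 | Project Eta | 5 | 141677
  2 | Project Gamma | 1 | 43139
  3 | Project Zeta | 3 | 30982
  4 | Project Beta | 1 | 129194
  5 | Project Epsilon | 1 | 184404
SELECT department_id, MIN(salary) AS min_salary FROM employees GROUP BY department_id HAVING MIN(salary) > 124203

Execution result:
(no rows)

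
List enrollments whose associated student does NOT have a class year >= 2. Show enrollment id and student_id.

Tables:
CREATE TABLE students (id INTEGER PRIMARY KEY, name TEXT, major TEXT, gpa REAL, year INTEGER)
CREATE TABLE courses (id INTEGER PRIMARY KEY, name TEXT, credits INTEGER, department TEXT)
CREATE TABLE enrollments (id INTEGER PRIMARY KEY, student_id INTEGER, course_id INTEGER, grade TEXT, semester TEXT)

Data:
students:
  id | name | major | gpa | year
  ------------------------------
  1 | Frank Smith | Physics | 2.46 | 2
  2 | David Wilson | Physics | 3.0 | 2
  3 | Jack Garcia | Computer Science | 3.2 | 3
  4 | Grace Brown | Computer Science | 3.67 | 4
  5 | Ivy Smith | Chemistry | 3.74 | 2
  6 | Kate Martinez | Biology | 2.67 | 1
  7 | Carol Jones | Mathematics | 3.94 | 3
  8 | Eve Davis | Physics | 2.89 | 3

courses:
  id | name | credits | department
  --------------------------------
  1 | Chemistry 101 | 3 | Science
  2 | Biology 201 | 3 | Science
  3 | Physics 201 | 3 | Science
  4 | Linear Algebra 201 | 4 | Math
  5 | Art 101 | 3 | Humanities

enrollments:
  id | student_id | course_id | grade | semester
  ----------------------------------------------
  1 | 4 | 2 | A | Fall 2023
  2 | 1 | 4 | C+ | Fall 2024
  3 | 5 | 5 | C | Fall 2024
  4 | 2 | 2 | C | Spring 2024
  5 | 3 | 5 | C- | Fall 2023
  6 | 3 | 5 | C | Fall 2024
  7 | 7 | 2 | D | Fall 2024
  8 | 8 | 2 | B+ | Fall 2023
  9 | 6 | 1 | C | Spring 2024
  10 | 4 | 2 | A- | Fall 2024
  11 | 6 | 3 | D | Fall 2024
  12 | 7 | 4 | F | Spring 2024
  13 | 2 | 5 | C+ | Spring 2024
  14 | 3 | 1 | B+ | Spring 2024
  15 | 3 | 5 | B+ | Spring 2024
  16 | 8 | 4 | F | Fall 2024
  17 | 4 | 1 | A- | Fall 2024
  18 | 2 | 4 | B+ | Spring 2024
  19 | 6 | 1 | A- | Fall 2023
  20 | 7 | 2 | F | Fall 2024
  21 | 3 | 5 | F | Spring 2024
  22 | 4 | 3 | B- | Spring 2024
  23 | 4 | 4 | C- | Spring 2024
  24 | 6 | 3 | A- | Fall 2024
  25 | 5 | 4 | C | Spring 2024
SELECT id, student_id FROM enrollments WHERE student_id NOT IN (SELECT id FROM students WHERE year >= 2)

Execution result:
id | student_id
9 | 6
11 | 6
19 | 6
24 | 6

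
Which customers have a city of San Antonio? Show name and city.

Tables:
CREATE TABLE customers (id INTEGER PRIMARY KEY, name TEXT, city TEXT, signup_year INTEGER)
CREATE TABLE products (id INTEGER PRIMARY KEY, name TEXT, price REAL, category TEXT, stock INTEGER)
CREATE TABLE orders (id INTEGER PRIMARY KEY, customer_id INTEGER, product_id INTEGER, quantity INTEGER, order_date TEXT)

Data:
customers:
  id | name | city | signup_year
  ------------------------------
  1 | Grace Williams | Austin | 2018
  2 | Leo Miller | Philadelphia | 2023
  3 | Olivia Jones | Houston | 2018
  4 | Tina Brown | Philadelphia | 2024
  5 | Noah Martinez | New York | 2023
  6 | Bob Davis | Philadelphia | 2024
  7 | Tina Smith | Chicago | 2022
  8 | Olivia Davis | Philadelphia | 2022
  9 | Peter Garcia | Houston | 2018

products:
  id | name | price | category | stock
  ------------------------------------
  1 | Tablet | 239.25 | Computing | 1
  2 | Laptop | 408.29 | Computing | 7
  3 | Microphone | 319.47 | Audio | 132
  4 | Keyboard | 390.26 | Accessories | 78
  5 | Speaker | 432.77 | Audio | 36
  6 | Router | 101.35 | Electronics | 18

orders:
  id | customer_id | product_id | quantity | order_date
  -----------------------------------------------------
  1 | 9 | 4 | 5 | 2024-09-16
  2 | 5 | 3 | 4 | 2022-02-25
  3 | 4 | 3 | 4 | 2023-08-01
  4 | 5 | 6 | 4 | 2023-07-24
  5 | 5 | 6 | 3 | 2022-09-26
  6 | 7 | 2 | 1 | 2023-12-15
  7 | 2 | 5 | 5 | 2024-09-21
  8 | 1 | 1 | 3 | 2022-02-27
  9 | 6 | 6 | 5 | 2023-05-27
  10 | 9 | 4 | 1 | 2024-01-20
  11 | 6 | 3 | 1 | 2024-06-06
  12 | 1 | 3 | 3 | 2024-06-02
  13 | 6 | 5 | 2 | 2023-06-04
SELECT name, city FROM customers WHERE city = 'San Antonio'

Execution result:
(no rows)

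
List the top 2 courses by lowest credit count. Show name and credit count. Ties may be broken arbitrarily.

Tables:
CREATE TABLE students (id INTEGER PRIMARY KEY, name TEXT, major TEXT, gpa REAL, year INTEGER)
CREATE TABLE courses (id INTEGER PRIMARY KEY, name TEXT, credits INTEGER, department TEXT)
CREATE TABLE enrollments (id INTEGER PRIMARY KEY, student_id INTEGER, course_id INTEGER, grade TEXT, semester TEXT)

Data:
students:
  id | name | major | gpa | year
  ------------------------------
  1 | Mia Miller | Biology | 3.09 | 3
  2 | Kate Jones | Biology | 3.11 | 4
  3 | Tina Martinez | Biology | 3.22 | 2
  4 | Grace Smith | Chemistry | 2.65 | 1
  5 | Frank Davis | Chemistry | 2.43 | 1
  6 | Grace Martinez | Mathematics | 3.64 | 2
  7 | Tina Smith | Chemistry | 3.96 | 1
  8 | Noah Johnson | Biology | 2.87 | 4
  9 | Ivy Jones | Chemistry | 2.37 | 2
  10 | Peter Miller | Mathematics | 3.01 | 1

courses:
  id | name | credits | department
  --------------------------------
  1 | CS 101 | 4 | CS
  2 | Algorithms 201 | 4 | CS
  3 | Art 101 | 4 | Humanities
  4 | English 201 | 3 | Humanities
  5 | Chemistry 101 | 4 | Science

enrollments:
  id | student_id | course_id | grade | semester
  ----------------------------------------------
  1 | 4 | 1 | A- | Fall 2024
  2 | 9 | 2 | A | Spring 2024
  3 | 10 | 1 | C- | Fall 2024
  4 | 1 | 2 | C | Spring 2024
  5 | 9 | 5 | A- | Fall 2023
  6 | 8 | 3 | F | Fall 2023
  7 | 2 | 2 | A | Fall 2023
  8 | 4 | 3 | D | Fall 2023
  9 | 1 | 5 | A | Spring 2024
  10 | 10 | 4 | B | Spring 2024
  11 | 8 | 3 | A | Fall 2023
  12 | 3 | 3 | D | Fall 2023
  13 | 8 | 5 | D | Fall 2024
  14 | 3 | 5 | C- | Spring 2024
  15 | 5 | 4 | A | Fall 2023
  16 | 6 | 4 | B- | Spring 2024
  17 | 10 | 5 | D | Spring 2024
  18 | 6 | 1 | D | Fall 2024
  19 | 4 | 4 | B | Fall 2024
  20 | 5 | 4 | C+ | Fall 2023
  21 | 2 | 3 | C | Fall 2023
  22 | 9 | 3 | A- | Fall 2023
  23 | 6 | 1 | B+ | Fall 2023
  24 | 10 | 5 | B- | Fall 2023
SELECT name, credits FROM courses ORDER BY credits ASC LIMIT 2

Execution result:
name | credits
English 201 | 3
CS 101 | 4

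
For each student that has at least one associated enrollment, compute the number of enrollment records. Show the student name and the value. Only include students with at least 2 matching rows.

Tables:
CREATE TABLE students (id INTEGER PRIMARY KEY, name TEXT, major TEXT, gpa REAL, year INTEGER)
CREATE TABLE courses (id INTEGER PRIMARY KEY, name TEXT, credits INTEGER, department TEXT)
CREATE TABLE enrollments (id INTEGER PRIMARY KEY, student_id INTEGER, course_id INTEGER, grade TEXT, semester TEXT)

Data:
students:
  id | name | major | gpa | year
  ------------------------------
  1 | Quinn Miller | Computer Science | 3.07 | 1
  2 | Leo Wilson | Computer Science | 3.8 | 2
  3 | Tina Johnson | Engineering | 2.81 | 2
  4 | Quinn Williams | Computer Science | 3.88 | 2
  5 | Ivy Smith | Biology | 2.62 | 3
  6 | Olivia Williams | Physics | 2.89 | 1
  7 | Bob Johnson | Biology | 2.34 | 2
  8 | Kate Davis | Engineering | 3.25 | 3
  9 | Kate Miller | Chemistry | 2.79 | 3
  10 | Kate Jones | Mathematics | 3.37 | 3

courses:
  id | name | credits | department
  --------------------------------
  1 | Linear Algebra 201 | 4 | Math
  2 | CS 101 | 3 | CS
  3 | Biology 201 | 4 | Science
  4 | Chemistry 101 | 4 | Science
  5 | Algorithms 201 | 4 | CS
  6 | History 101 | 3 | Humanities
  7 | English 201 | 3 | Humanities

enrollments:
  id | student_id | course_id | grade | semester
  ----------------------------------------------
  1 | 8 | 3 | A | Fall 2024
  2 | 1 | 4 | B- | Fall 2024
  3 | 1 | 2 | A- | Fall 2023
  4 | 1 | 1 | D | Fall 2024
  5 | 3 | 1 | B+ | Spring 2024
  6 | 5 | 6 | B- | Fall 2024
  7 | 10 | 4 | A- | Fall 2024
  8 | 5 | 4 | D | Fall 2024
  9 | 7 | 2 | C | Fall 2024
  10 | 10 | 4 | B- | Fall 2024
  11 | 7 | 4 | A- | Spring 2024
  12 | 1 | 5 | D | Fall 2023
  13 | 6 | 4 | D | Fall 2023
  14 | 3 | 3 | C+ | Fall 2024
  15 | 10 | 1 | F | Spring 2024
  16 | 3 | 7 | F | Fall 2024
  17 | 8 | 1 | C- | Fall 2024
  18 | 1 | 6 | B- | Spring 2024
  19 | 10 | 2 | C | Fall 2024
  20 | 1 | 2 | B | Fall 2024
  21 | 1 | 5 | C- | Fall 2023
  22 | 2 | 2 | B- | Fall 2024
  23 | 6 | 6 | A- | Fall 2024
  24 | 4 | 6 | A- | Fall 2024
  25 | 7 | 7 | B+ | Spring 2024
SELECT p.name, COUNT(*) AS n FROM enrollments c JOIN students p ON c.student_id = p.id GROUP BY p.id, p.name HAVING COUNT(*) >= 2

Execution result:
name | n
Quinn Miller | 7
Tina Johnson | 3
Ivy Smith | 2
Olivia Williams | 2
Bob Johnson | 3
Kate Davis | 2
Kate Jones | 4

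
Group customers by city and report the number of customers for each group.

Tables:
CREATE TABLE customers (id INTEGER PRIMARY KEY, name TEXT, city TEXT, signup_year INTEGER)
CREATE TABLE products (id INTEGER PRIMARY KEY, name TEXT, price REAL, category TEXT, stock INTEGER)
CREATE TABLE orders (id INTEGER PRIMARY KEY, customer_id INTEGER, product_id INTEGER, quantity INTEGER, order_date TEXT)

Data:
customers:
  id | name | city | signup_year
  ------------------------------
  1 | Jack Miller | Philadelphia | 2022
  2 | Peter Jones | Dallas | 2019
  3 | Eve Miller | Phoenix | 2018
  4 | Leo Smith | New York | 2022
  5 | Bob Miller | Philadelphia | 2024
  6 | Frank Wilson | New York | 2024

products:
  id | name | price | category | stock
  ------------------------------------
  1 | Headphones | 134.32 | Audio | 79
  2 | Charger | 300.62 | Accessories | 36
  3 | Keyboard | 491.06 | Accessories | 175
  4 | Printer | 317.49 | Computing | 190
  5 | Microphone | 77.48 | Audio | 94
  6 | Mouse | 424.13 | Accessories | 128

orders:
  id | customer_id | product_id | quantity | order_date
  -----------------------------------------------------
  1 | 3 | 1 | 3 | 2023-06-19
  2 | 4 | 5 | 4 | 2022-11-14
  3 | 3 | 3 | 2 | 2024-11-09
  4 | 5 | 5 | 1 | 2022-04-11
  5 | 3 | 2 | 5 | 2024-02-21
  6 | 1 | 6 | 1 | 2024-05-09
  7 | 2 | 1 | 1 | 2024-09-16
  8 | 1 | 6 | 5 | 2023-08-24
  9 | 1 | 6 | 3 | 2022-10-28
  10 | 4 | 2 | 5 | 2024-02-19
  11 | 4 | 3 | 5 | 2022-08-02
SELECT city, COUNT(*) AS n FROM customers GROUP BY city

Execution result:
city | n
Dallas | 1
New York | 2
Philadelphia | 2
Phoenix | 1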